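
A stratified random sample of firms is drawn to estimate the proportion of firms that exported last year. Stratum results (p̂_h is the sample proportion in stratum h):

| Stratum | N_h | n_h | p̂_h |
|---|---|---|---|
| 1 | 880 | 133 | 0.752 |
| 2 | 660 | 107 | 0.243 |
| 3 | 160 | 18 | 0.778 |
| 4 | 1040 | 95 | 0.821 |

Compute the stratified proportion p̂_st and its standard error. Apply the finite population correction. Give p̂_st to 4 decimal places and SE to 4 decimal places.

p̂_st ≈ 0.6571, SE ≈ 0.0211

N = 2740; stratum weights W_h = N_h/N.
p̂_st = Σ W_h p̂_h = (880·0.752 + 660·0.243 + 160·0.778 + 1040·0.821)/2740 = 0.65710
V̂(p̂_st) = Σ W_h² (1 − n_h/N_h) p̂_h(1−p̂_h)/(n_h−1):
  stratum 1: (880/2740)²·(1 − 133/880)·0.752·0.248/132 = 0.000123708
  stratum 2: (660/2740)²·(1 − 107/660)·0.243·0.757/106 = 8.43654e-05
  stratum 3: (160/2740)²·(1 − 18/160)·0.778·0.222/17 = 3.07462e-05
  stratum 4: (1040/2740)²·(1 − 95/1040)·0.821·0.179/94 = 0.00020466
V̂(p̂_st) = 0.000443479; SE = √V̂ = 0.0210589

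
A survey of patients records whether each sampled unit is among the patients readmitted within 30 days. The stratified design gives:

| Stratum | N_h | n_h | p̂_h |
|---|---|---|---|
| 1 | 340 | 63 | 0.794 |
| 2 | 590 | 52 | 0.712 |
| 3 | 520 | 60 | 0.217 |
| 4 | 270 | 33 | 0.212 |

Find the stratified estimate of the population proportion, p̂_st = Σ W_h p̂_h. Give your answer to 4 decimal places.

N = 1720; stratum weights W_h = N_h/N.
p̂_st = Σ W_h p̂_h = (340·0.794 + 590·0.712 + 520·0.217 + 270·0.212)/1720 = 0.50007

p̂_st ≈ 0.5001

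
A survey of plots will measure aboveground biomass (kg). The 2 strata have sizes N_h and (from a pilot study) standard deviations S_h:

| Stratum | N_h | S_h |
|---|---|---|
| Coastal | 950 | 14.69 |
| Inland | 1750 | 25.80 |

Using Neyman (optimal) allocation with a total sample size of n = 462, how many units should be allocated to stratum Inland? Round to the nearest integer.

Neyman allocation: n_h = n · N_h S_h / Σ N_i S_i, with n = 462.
  stratum Coastal: N_h·S_h = 950·14.69 = 13955.50
  stratum Inland: N_h·S_h = 1750·25.80 = 45150.00
Σ N_h S_h = 59105.50
n for stratum Inland = 462·45150.00/59105.50 = 352.916 → 353

353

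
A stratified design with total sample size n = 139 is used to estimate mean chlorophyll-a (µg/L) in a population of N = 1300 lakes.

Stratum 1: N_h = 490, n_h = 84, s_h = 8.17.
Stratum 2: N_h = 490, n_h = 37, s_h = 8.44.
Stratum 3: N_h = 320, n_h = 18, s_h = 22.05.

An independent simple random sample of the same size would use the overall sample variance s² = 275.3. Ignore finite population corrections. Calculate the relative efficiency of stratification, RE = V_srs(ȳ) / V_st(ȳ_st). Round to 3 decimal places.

RE ≈ 0.979

V̂(ȳ_st) = Σ W_h² s_h²/n_h, with W_h = N_h/N and N = 1300:
  stratum 1: (490/1300)²·8.17²/84 = 0.112894
  stratum 2: (490/1300)²·8.44²/37 = 0.27352
  stratum 3: (320/1300)²·22.05²/18 = 1.63666
V_st = 2.02307
V_srs = s²/n = 275.3/139 = 1.98058
Relative efficiency = V_srs / V_st = 1.98058/2.02307 = 0.9790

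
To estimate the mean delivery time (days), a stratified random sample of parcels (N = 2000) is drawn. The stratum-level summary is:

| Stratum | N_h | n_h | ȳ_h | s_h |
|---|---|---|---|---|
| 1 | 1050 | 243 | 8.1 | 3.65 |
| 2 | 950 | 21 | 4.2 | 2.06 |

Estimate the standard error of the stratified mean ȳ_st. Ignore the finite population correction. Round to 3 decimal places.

SE(ȳ_st) ≈ 0.246

V̂(ȳ_st) = Σ W_h² s_h²/n_h, with W_h = N_h/N and N = 2000:
  stratum 1: (1050/2000)²·3.65²/243 = 0.0151112
  stratum 2: (950/2000)²·2.06²/21 = 0.0455934
V̂(ȳ_st) = 0.0607046
SE(ȳ_st) = √0.0607046 = 0.246383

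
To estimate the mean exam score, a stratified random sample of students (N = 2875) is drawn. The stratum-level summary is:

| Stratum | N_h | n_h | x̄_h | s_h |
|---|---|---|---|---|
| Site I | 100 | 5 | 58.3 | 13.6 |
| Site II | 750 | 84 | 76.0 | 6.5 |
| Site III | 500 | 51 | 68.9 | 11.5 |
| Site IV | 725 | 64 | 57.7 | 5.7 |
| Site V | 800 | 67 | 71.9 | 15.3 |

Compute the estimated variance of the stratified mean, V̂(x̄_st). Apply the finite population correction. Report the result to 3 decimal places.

V̂(x̄_st) = Σ W_h² (1 − n_h/N_h) s_h²/n_h, with W_h = N_h/N and N = 2875:
  stratum Site I: (100/2875)²·(1 − 5/100)·13.6²/5 = 0.0425163
  stratum Site II: (750/2875)²·(1 − 84/750)·6.5²/84 = 0.0303954
  stratum Site III: (500/2875)²·(1 − 51/500)·11.5²/51 = 0.0704314
  stratum Site IV: (725/2875)²·(1 − 64/725)·5.7²/64 = 0.0294329
  stratum Site V: (800/2875)²·(1 − 67/800)·15.3²/67 = 0.247871
V̂(x̄_st) = 0.420647

V̂(x̄_st) ≈ 0.421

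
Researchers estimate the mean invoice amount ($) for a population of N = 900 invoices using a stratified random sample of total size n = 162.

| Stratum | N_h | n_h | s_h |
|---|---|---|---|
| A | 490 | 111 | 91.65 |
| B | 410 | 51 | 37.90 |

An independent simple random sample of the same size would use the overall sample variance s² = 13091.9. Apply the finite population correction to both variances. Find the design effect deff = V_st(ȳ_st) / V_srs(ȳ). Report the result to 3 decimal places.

deff ≈ 0.339

V̂(ȳ_st) = Σ W_h² (1 − n_h/N_h) s_h²/n_h, with W_h = N_h/N and N = 900:
  stratum A: (490/900)²·(1 − 111/490)·91.65²/111 = 17.3497
  stratum B: (410/900)²·(1 − 51/410)·37.90²/51 = 5.11801
V_st = 22.4677
V_srs = (1 − 162/900)·13091.9/162 = 66.2676
deff = V_st / V_srs = 22.4677/66.2676 = 0.3390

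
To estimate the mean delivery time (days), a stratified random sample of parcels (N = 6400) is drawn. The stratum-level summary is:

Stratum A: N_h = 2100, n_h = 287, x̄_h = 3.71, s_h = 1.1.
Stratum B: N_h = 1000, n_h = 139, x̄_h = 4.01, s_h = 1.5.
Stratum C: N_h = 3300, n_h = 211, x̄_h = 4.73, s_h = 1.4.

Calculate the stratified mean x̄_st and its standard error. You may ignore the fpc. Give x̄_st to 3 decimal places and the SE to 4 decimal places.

x̄_st ≈ 4.283, SE ≈ 0.0576

x̄_st = Σ W_h x̄_h = (2100·3.71 + 1000·4.01 + 3300·4.73)/6400 = 4.28281
V̂(x̄_st) = Σ W_h² s_h²/n_h, with W_h = N_h/N and N = 6400:
  stratum A: (2100/6400)²·1.1²/287 = 0.000453923
  stratum B: (1000/6400)²·1.5²/139 = 0.000395192
  stratum C: (3300/6400)²·1.4²/211 = 0.00246968
V̂(x̄_st) = 0.0033188
SE(x̄_st) = √0.0033188 = 0.057609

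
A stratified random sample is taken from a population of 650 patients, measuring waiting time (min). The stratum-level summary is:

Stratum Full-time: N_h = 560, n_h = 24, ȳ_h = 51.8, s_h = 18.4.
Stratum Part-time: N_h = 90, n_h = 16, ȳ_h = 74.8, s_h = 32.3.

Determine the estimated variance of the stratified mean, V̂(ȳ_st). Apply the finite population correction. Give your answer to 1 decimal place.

V̂(ȳ_st) ≈ 11.0

V̂(ȳ_st) = Σ W_h² (1 − n_h/N_h) s_h²/n_h, with W_h = N_h/N and N = 650:
  stratum Full-time: (560/650)²·(1 − 24/560)·18.4²/24 = 10.0219
  stratum Part-time: (90/650)²·(1 − 16/90)·32.3²/16 = 1.02786
V̂(ȳ_st) = 11.0498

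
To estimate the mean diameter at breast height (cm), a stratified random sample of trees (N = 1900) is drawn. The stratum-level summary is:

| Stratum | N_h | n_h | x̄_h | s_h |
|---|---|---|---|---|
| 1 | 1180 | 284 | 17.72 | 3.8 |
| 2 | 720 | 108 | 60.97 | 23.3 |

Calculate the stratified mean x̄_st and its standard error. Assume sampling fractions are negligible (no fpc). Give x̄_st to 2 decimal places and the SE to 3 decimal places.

x̄_st = Σ W_h x̄_h = (1180·17.72 + 720·60.97)/1900 = 34.10947
V̂(x̄_st) = Σ W_h² s_h²/n_h, with W_h = N_h/N and N = 1900:
  stratum 1: (1180/1900)²·3.8²/284 = 0.0196113
  stratum 2: (720/1900)²·23.3²/108 = 0.721848
V̂(x̄_st) = 0.741459
SE(x̄_st) = √0.741459 = 0.86108

x̄_st ≈ 34.11, SE ≈ 0.861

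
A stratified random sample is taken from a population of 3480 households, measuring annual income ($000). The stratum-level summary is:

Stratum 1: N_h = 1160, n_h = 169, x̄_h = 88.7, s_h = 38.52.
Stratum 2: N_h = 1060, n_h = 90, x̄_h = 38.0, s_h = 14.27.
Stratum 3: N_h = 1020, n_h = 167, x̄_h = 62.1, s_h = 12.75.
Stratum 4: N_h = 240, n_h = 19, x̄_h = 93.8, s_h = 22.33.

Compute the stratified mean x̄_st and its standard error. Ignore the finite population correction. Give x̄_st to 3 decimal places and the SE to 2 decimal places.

x̄_st ≈ 65.812, SE ≈ 1.18

x̄_st = Σ W_h x̄_h = (1160·88.7 + 1060·38.0 + 1020·62.1 + 240·93.8)/3480 = 65.81207
V̂(x̄_st) = Σ W_h² s_h²/n_h, with W_h = N_h/N and N = 3480:
  stratum 1: (1160/3480)²·38.52²/169 = 0.975536
  stratum 2: (1060/3480)²·14.27²/90 = 0.209922
  stratum 3: (1020/3480)²·12.75²/167 = 0.0836269
  stratum 4: (240/3480)²·22.33²/19 = 0.124821
V̂(x̄_st) = 1.39391
SE(x̄_st) = √1.39391 = 1.18064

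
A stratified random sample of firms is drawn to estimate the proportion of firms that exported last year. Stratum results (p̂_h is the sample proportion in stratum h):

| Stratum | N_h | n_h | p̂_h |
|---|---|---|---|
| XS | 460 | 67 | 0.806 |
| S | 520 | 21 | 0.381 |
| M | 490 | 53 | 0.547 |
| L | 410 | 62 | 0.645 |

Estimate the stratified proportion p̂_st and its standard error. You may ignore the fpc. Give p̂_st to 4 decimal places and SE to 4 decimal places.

N = 1880; stratum weights W_h = N_h/N.
p̂_st = Σ W_h p̂_h = (460·0.806 + 520·0.381 + 490·0.547 + 410·0.645)/1880 = 0.58583
V̂(p̂_st) = Σ W_h² p̂_h(1−p̂_h)/(n_h−1):
  stratum XS: (460/1880)²·0.806·0.194/66 = 0.000141838
  stratum S: (520/1880)²·0.381·0.619/20 = 0.000902146
  stratum M: (490/1880)²·0.547·0.453/52 = 0.000323712
  stratum L: (410/1880)²·0.645·0.355/61 = 0.00017853
V̂(p̂_st) = 0.00154623; SE = √V̂ = 0.0393221

p̂_st ≈ 0.5858, SE ≈ 0.0393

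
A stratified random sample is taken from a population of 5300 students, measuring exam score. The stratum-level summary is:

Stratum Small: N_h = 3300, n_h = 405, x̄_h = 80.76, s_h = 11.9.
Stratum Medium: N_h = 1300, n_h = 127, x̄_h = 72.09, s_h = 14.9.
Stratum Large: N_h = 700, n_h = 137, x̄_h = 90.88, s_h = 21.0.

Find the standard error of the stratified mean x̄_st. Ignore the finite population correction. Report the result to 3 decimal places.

V̂(x̄_st) = Σ W_h² s_h²/n_h, with W_h = N_h/N and N = 5300:
  stratum Small: (3300/5300)²·11.9²/405 = 0.135555
  stratum Medium: (1300/5300)²·14.9²/127 = 0.105173
  stratum Large: (700/5300)²·21.0²/137 = 0.0561516
V̂(x̄_st) = 0.296879
SE(x̄_st) = √0.296879 = 0.544866

SE(x̄_st) ≈ 0.545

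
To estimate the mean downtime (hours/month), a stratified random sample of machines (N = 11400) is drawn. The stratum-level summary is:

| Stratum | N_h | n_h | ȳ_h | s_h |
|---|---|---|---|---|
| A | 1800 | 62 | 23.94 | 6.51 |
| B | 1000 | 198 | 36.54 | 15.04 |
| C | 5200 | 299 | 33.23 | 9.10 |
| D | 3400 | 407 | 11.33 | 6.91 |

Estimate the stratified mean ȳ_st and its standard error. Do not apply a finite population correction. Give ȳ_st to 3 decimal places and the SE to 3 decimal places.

ȳ_st ≈ 25.522, SE ≈ 0.306

ȳ_st = Σ W_h ȳ_h = (1800·23.94 + 1000·36.54 + 5200·33.23 + 3400·11.33)/11400 = 25.52193
V̂(ȳ_st) = Σ W_h² s_h²/n_h, with W_h = N_h/N and N = 11400:
  stratum A: (1800/11400)²·6.51²/62 = 0.0170414
  stratum B: (1000/11400)²·15.04²/198 = 0.00879065
  stratum C: (5200/11400)²·9.10²/299 = 0.0576247
  stratum D: (3400/11400)²·6.91²/407 = 0.0104354
V̂(ȳ_st) = 0.0938922
SE(ȳ_st) = √0.0938922 = 0.306418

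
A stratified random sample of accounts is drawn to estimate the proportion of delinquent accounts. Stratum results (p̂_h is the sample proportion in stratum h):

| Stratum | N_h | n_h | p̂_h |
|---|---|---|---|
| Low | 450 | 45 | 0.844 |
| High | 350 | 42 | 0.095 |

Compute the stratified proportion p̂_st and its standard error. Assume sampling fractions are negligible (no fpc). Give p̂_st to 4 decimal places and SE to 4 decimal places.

N = 800; stratum weights W_h = N_h/N.
p̂_st = Σ W_h p̂_h = (450·0.844 + 350·0.095)/800 = 0.51631
V̂(p̂_st) = Σ W_h² p̂_h(1−p̂_h)/(n_h−1):
  stratum Low: (450/800)²·0.844·0.156/44 = 0.000946803
  stratum High: (350/800)²·0.095·0.905/41 = 0.00040137
V̂(p̂_st) = 0.00134817; SE = √V̂ = 0.0367175

p̂_st ≈ 0.5163, SE ≈ 0.0367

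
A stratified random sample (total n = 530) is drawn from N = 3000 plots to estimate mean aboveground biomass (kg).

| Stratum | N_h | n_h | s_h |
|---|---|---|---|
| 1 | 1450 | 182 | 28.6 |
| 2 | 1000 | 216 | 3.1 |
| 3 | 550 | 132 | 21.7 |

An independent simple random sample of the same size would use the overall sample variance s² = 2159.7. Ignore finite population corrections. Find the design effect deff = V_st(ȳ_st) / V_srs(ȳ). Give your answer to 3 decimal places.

deff ≈ 0.288

V̂(ȳ_st) = Σ W_h² s_h²/n_h, with W_h = N_h/N and N = 3000:
  stratum 1: (1450/3000)²·28.6²/182 = 1.04992
  stratum 2: (1000/3000)²·3.1²/216 = 0.00494342
  stratum 3: (550/3000)²·21.7²/132 = 0.119903
V_st = 1.17476
V_srs = s²/n = 2159.7/530 = 4.07491
deff = V_st / V_srs = 1.17476/4.07491 = 0.2883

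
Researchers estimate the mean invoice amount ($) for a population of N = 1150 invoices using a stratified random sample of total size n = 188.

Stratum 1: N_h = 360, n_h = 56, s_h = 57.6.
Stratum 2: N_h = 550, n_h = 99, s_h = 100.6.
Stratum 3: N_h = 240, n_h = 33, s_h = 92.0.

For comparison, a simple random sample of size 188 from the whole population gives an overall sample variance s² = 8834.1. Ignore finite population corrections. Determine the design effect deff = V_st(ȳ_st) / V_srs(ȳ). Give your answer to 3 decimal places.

deff ≈ 0.859

V̂(ȳ_st) = Σ W_h² s_h²/n_h, with W_h = N_h/N and N = 1150:
  stratum 1: (360/1150)²·57.6²/56 = 5.80586
  stratum 2: (550/1150)²·100.6²/99 = 23.3825
  stratum 3: (240/1150)²·92.0²/33 = 11.1709
V_st = 40.3592
V_srs = s²/n = 8834.1/188 = 46.9899
deff = V_st / V_srs = 40.3592/46.9899 = 0.8589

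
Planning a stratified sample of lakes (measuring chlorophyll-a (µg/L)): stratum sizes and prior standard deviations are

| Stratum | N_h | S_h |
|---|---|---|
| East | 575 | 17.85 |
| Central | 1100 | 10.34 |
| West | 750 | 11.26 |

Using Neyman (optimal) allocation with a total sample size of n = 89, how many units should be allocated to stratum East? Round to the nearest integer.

30

Neyman allocation: n_h = n · N_h S_h / Σ N_i S_i, with n = 89.
  stratum East: N_h·S_h = 575·17.85 = 10263.75
  stratum Central: N_h·S_h = 1100·10.34 = 11374.00
  stratum West: N_h·S_h = 750·11.26 = 8445.00
Σ N_h S_h = 30082.75
n for stratum East = 89·10263.75/30082.75 = 30.365 → 30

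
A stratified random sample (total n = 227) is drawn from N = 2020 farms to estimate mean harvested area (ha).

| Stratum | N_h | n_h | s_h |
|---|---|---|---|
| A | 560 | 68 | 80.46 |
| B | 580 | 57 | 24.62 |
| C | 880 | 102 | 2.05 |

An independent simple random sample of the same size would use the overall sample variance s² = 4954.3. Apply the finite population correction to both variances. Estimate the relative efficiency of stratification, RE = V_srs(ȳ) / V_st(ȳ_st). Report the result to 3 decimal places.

V̂(ȳ_st) = Σ W_h² (1 − n_h/N_h) s_h²/n_h, with W_h = N_h/N and N = 2020:
  stratum A: (560/2020)²·(1 − 68/560)·80.46²/68 = 6.42838
  stratum B: (580/2020)²·(1 − 57/580)·24.62²/57 = 0.790548
  stratum C: (880/2020)²·(1 − 102/880)·2.05²/102 = 0.00691301
V_st = 7.22584
V_srs = (1 − 227/2020)·4954.3/227 = 19.3725
Relative efficiency = V_srs / V_st = 19.3725/7.22584 = 2.6810

RE ≈ 2.681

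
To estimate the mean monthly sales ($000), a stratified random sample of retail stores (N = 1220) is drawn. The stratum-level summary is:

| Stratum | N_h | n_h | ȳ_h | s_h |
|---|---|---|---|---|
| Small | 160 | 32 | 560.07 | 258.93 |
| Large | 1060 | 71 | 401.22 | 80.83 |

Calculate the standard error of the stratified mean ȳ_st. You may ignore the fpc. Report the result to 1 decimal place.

SE(ȳ_st) ≈ 10.3

V̂(ȳ_st) = Σ W_h² s_h²/n_h, with W_h = N_h/N and N = 1220:
  stratum Small: (160/1220)²·258.93²/32 = 36.0359
  stratum Large: (1060/1220)²·80.83²/71 = 69.4671
V̂(ȳ_st) = 105.503
SE(ȳ_st) = √105.503 = 10.2715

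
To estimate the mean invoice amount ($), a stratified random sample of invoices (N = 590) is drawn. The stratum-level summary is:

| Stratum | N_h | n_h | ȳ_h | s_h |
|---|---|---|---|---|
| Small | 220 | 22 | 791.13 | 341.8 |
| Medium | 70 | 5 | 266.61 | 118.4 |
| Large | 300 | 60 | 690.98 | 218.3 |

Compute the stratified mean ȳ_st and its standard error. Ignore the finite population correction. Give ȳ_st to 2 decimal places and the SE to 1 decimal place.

ȳ_st ≈ 677.98, SE ≈ 31.4

ȳ_st = Σ W_h ȳ_h = (220·791.13 + 70·266.61 + 300·690.98)/590 = 677.97508
V̂(ȳ_st) = Σ W_h² s_h²/n_h, with W_h = N_h/N and N = 590:
  stratum Small: (220/590)²·341.8²/22 = 738.351
  stratum Medium: (70/590)²·118.4²/5 = 39.4662
  stratum Large: (300/590)²·218.3²/60 = 205.35
V̂(ȳ_st) = 983.167
SE(ȳ_st) = √983.167 = 31.3555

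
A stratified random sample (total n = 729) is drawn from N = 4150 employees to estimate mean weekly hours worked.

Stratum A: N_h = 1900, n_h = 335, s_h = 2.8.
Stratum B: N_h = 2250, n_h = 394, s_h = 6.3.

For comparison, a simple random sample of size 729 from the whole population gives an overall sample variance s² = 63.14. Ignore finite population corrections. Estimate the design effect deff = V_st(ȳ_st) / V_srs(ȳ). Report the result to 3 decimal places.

deff ≈ 0.399

V̂(ȳ_st) = Σ W_h² s_h²/n_h, with W_h = N_h/N and N = 4150:
  stratum A: (1900/4150)²·2.8²/335 = 0.00490549
  stratum B: (2250/4150)²·6.3²/394 = 0.029611
V_st = 0.0345165
V_srs = s²/n = 63.14/729 = 0.0866118
deff = V_st / V_srs = 0.0345165/0.0866118 = 0.3985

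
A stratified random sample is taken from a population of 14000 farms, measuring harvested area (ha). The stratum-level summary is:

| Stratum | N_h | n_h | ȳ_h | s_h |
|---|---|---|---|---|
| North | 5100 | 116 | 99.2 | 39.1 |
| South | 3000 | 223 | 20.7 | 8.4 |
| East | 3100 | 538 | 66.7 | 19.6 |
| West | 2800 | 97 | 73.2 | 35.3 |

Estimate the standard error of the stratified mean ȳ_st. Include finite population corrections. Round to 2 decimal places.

SE(ȳ_st) ≈ 1.50

V̂(ȳ_st) = Σ W_h² (1 − n_h/N_h) s_h²/n_h, with W_h = N_h/N and N = 14000:
  stratum North: (5100/14000)²·(1 − 116/5100)·39.1²/116 = 1.70918
  stratum South: (3000/14000)²·(1 − 223/3000)·8.4²/223 = 0.0134491
  stratum East: (3100/14000)²·(1 − 538/3100)·19.6²/538 = 0.0289344
  stratum West: (2800/14000)²·(1 − 97/2800)·35.3²/97 = 0.49605
V̂(ȳ_st) = 2.24761
SE(ȳ_st) = √2.24761 = 1.4992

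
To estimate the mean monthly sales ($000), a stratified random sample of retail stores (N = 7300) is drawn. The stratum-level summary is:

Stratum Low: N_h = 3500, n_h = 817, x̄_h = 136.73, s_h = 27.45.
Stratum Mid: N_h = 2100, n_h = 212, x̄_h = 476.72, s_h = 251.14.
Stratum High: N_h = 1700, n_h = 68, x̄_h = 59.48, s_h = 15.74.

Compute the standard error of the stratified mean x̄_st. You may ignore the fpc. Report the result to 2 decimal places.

SE(x̄_st) ≈ 5.00

V̂(x̄_st) = Σ W_h² s_h²/n_h, with W_h = N_h/N and N = 7300:
  stratum Low: (3500/7300)²·27.45²/817 = 0.212008
  stratum Mid: (2100/7300)²·251.14²/212 = 24.62
  stratum High: (1700/7300)²·15.74²/68 = 0.197584
V̂(x̄_st) = 25.0296
SE(x̄_st) = √25.0296 = 5.00296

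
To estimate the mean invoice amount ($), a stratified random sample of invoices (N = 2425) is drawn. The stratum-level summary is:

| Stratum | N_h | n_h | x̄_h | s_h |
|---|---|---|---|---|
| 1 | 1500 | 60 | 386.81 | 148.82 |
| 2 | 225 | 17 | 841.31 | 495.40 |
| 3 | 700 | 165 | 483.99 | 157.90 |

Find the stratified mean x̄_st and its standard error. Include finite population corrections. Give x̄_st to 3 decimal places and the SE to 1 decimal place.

x̄_st = Σ W_h x̄_h = (1500·386.81 + 225·841.31 + 700·483.99)/2425 = 457.03206
V̂(x̄_st) = Σ W_h² (1 − n_h/N_h) s_h²/n_h, with W_h = N_h/N and N = 2425:
  stratum 1: (1500/2425)²·(1 − 60/1500)·148.82²/60 = 135.582
  stratum 2: (225/2425)²·(1 − 17/225)·495.40²/17 = 114.891
  stratum 3: (700/2425)²·(1 − 165/700)·157.90²/165 = 9.62296
V̂(x̄_st) = 260.096
SE(x̄_st) = √260.096 = 16.1275

x̄_st ≈ 457.032, SE ≈ 16.1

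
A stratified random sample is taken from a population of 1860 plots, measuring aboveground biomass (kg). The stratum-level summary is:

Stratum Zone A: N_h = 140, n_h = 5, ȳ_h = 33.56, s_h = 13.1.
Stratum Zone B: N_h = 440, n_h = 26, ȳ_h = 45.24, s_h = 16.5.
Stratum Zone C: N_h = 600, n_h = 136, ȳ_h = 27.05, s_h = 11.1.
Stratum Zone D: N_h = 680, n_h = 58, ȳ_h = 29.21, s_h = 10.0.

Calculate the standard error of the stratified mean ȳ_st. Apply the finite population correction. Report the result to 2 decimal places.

SE(ȳ_st) ≈ 1.01

V̂(ȳ_st) = Σ W_h² (1 − n_h/N_h) s_h²/n_h, with W_h = N_h/N and N = 1860:
  stratum Zone A: (140/1860)²·(1 − 5/140)·13.1²/5 = 0.187503
  stratum Zone B: (440/1860)²·(1 − 26/440)·16.5²/26 = 0.551343
  stratum Zone C: (600/1860)²·(1 − 136/600)·11.1²/136 = 0.0729038
  stratum Zone D: (680/1860)²·(1 − 58/680)·10.0²/58 = 0.210788
V̂(ȳ_st) = 1.02254
SE(ȳ_st) = √1.02254 = 1.01121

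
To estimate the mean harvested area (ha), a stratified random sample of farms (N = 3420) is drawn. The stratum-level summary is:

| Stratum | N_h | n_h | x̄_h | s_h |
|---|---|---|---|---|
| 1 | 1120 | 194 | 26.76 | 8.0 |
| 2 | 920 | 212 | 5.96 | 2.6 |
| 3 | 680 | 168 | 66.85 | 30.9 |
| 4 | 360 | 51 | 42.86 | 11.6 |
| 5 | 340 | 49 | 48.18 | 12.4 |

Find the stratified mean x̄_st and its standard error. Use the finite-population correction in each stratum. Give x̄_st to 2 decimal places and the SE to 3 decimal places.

x̄_st ≈ 32.96, SE ≈ 0.502

x̄_st = Σ W_h x̄_h = (1120·26.76 + 920·5.96 + 680·66.85 + 360·42.86 + 340·48.18)/3420 = 32.96000
V̂(x̄_st) = Σ W_h² (1 − n_h/N_h) s_h²/n_h, with W_h = N_h/N and N = 3420:
  stratum 1: (1120/3420)²·(1 − 194/1120)·8.0²/194 = 0.029252
  stratum 2: (920/3420)²·(1 − 212/920)·2.6²/212 = 0.00177574
  stratum 3: (680/3420)²·(1 − 168/680)·30.9²/168 = 0.169174
  stratum 4: (360/3420)²·(1 − 51/360)·11.6²/51 = 0.0250931
  stratum 5: (340/3420)²·(1 − 49/340)·12.4²/49 = 0.026544
V̂(x̄_st) = 0.251839
SE(x̄_st) = √0.251839 = 0.501836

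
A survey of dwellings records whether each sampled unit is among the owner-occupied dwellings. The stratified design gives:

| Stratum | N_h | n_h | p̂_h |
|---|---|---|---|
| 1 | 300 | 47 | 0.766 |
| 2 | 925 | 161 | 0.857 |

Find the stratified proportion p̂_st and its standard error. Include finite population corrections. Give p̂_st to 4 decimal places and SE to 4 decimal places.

N = 1225; stratum weights W_h = N_h/N.
p̂_st = Σ W_h p̂_h = (300·0.766 + 925·0.857)/1225 = 0.83471
V̂(p̂_st) = Σ W_h² (1 − n_h/N_h) p̂_h(1−p̂_h)/(n_h−1):
  stratum 1: (300/1225)²·(1 − 47/300)·0.766·0.234/46 = 0.000197086
  stratum 2: (925/1225)²·(1 − 161/925)·0.857·0.143/160 = 0.000360711
V̂(p̂_st) = 0.000557798; SE = √V̂ = 0.0236177

p̂_st ≈ 0.8347, SE ≈ 0.0236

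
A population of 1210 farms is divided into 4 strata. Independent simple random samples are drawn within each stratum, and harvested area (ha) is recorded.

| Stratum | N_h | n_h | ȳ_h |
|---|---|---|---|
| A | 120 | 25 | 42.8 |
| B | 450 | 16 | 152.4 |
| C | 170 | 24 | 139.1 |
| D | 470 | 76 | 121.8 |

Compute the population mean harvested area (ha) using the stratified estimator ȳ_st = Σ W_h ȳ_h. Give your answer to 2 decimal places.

N = Σ N_h = 1210. Stratum weights W_h = N_h/N.
ȳ_st = (120·42.8 + 450·152.4 + 170·139.1 + 470·121.8) / 1210 = 127.7760

ȳ_st ≈ 127.78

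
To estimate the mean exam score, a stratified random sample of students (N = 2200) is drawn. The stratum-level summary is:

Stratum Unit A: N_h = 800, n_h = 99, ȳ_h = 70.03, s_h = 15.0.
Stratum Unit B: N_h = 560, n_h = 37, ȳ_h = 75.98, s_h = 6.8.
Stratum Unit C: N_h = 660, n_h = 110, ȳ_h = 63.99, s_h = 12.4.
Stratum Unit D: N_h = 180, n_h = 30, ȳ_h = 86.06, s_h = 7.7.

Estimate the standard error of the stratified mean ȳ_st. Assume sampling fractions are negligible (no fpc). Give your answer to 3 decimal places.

V̂(ȳ_st) = Σ W_h² s_h²/n_h, with W_h = N_h/N and N = 2200:
  stratum Unit A: (800/2200)²·15.0²/99 = 0.300526
  stratum Unit B: (560/2200)²·6.8²/37 = 0.0809742
  stratum Unit C: (660/2200)²·12.4²/110 = 0.125804
  stratum Unit D: (180/2200)²·7.7²/30 = 0.01323
V̂(ȳ_st) = 0.520534
SE(ȳ_st) = √0.520534 = 0.72148

SE(ȳ_st) ≈ 0.721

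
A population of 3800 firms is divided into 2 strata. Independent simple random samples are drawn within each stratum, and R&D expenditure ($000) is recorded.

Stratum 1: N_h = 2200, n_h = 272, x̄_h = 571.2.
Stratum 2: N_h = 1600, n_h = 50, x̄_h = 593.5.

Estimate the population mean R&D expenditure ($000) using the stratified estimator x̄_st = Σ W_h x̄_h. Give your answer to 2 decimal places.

x̄_st ≈ 580.59

N = Σ N_h = 3800. Stratum weights W_h = N_h/N.
x̄_st = (2200·571.2 + 1600·593.5) / 3800 = 580.5895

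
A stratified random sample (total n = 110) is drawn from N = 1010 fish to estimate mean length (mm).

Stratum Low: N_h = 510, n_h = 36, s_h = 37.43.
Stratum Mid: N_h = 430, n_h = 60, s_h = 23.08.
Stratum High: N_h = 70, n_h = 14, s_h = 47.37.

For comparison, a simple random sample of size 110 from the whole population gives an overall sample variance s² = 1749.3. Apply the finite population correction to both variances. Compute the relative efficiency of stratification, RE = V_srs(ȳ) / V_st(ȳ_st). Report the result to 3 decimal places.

V̂(ȳ_st) = Σ W_h² (1 − n_h/N_h) s_h²/n_h, with W_h = N_h/N and N = 1010:
  stratum Low: (510/1010)²·(1 − 36/510)·37.43²/36 = 9.22238
  stratum Mid: (430/1010)²·(1 − 60/430)·23.08²/60 = 1.38467
  stratum High: (70/1010)²·(1 − 14/70)·47.37²/14 = 0.615917
V_st = 11.223
V_srs = (1 − 110/1010)·1749.3/110 = 14.1707
Relative efficiency = V_srs / V_st = 14.1707/11.223 = 1.2627

RE ≈ 1.263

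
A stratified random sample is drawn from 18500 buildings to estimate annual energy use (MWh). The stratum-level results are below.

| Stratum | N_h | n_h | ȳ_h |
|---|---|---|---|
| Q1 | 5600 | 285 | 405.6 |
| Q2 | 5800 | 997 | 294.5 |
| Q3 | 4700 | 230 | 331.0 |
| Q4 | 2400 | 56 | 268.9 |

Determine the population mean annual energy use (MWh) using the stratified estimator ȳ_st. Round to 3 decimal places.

N = Σ N_h = 18500. Stratum weights W_h = N_h/N.
ȳ_st = (5600·405.6 + 5800·294.5 + 4700·331.0 + 2400·268.9) / 18500 = 334.08216

ȳ_st ≈ 334.082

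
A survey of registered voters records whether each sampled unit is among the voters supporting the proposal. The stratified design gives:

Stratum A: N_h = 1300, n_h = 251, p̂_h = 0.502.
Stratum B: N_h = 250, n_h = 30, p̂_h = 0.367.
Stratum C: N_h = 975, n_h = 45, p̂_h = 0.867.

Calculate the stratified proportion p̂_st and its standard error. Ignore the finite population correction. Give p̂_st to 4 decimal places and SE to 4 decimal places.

p̂_st ≈ 0.6296, SE ≈ 0.0271

N = 2525; stratum weights W_h = N_h/N.
p̂_st = Σ W_h p̂_h = (1300·0.502 + 250·0.367 + 975·0.867)/2525 = 0.62957
V̂(p̂_st) = Σ W_h² p̂_h(1−p̂_h)/(n_h−1):
  stratum A: (1300/2525)²·0.502·0.498/250 = 0.000265068
  stratum B: (250/2525)²·0.367·0.633/29 = 7.85288e-05
  stratum C: (975/2525)²·0.867·0.133/44 = 0.000390755
V̂(p̂_st) = 0.000734352; SE = √V̂ = 0.0270989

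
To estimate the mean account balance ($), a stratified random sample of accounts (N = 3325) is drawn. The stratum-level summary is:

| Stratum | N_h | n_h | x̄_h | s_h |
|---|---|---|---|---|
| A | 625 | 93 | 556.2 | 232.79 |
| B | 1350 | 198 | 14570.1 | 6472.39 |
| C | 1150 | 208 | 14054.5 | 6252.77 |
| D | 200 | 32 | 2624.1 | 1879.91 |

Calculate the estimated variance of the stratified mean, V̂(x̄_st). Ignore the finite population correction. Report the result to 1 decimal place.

V̂(x̄_st) = Σ W_h² s_h²/n_h, with W_h = N_h/N and N = 3325:
  stratum A: (625/3325)²·232.79²/93 = 20.5884
  stratum B: (1350/3325)²·6472.39²/198 = 34877.7
  stratum C: (1150/3325)²·6252.77²/208 = 22485.1
  stratum D: (200/3325)²·1879.91²/32 = 399.577
V̂(x̄_st) = 57783

V̂(x̄_st) ≈ 57783.0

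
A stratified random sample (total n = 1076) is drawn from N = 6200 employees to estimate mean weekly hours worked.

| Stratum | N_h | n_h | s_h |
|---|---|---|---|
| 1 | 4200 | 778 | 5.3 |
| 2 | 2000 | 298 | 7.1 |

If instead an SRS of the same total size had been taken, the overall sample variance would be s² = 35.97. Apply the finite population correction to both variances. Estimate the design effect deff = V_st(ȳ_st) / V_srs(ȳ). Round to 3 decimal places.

V̂(ȳ_st) = Σ W_h² (1 − n_h/N_h) s_h²/n_h, with W_h = N_h/N and N = 6200:
  stratum 1: (4200/6200)²·(1 − 778/4200)·5.3²/778 = 0.0134995
  stratum 2: (2000/6200)²·(1 − 298/2000)·7.1²/298 = 0.0149798
V_st = 0.0284793
V_srs = (1 − 1076/6200)·35.97/1076 = 0.0276278
deff = V_st / V_srs = 0.0284793/0.0276278 = 1.0308

deff ≈ 1.031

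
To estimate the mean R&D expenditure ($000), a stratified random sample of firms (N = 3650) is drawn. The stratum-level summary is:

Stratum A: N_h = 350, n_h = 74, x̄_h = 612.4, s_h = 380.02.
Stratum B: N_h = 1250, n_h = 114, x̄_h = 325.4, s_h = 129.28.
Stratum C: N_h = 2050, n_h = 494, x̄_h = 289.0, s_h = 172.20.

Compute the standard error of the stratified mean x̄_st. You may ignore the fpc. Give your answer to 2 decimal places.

V̂(x̄_st) = Σ W_h² s_h²/n_h, with W_h = N_h/N and N = 3650:
  stratum A: (350/3650)²·380.02²/74 = 17.9445
  stratum B: (1250/3650)²·129.28²/114 = 17.1946
  stratum C: (2050/3650)²·172.20²/494 = 18.9348
V̂(x̄_st) = 54.0739
SE(x̄_st) = √54.0739 = 7.3535

SE(x̄_st) ≈ 7.35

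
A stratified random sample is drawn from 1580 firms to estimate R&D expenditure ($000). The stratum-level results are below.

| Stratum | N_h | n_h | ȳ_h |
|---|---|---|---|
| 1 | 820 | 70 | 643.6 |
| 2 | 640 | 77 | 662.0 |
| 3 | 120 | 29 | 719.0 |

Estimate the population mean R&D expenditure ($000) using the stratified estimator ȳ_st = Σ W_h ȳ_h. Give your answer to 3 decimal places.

N = Σ N_h = 1580. Stratum weights W_h = N_h/N.
ȳ_st = (820·643.6 + 640·662.0 + 120·719.0) / 1580 = 656.77975

ȳ_st ≈ 656.780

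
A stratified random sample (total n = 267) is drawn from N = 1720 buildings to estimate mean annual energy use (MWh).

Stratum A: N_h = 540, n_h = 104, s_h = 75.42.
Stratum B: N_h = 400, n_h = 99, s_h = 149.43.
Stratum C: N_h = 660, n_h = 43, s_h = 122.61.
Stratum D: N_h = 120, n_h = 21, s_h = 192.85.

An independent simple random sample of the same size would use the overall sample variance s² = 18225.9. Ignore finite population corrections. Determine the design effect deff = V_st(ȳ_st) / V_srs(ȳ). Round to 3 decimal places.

deff ≈ 1.138

V̂(ȳ_st) = Σ W_h² s_h²/n_h, with W_h = N_h/N and N = 1720:
  stratum A: (540/1720)²·75.42²/104 = 5.39101
  stratum B: (400/1720)²·149.43²/99 = 12.1984
  stratum C: (660/1720)²·122.61²/43 = 51.4771
  stratum D: (120/1720)²·192.85²/21 = 8.62036
V_st = 77.6869
V_srs = s²/n = 18225.9/267 = 68.2618
deff = V_st / V_srs = 77.6869/68.2618 = 1.1381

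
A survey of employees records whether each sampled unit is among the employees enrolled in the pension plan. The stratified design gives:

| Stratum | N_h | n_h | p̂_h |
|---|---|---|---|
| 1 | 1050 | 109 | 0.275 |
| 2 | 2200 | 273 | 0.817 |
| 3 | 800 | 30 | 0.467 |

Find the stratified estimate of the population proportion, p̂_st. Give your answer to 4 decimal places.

p̂_st ≈ 0.6073

N = 4050; stratum weights W_h = N_h/N.
p̂_st = Σ W_h p̂_h = (1050·0.275 + 2200·0.817 + 800·0.467)/4050 = 0.60735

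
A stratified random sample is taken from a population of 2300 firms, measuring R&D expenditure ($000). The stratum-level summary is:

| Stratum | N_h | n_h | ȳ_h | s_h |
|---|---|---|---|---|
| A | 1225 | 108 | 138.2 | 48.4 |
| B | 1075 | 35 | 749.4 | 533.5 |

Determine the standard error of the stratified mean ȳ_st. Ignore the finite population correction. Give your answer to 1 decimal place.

SE(ȳ_st) ≈ 42.2

V̂(ȳ_st) = Σ W_h² s_h²/n_h, with W_h = N_h/N and N = 2300:
  stratum A: (1225/2300)²·48.4²/108 = 6.15295
  stratum B: (1075/2300)²·533.5²/35 = 1776.49
V̂(ȳ_st) = 1782.64
SE(ȳ_st) = √1782.64 = 42.2213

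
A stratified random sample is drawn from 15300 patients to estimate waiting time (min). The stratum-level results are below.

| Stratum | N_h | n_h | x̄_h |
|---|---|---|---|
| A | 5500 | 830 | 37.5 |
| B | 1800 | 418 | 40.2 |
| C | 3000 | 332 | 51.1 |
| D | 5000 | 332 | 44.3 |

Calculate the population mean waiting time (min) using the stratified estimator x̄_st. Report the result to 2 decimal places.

N = Σ N_h = 15300. Stratum weights W_h = N_h/N.
x̄_st = (5500·37.5 + 1800·40.2 + 3000·51.1 + 5000·44.3) / 15300 = 42.7065

x̄_st ≈ 42.71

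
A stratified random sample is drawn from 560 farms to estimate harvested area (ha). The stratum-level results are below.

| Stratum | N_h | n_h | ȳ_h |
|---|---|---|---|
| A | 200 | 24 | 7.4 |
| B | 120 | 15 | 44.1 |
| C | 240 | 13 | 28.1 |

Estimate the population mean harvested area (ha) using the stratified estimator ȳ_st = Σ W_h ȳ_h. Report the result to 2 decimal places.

N = Σ N_h = 560. Stratum weights W_h = N_h/N.
ȳ_st = (200·7.4 + 120·44.1 + 240·28.1) / 560 = 24.1357

ȳ_st ≈ 24.14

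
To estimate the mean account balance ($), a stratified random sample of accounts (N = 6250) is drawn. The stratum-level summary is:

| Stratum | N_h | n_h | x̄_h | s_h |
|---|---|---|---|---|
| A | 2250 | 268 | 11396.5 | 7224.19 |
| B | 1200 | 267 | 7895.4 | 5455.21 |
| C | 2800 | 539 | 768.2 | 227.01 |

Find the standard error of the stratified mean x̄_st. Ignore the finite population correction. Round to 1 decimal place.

V̂(x̄_st) = Σ W_h² s_h²/n_h, with W_h = N_h/N and N = 6250:
  stratum A: (2250/6250)²·7224.19²/268 = 25237.6
  stratum B: (1200/6250)²·5455.21²/267 = 4108.79
  stratum C: (2800/6250)²·227.01²/539 = 19.1892
V̂(x̄_st) = 29365.6
SE(x̄_st) = √29365.6 = 171.364

SE(x̄_st) ≈ 171.4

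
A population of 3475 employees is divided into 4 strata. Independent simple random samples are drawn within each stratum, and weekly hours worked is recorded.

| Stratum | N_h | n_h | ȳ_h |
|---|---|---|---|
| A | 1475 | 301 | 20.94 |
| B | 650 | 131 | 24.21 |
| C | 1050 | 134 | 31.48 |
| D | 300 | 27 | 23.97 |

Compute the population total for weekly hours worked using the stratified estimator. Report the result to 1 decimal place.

τ̂_st ≈ 86868.0

τ̂_st = Σ N_h ȳ_h = 1475·20.94 + 650·24.21 + 1050·31.48 + 300·23.97 = 86868.0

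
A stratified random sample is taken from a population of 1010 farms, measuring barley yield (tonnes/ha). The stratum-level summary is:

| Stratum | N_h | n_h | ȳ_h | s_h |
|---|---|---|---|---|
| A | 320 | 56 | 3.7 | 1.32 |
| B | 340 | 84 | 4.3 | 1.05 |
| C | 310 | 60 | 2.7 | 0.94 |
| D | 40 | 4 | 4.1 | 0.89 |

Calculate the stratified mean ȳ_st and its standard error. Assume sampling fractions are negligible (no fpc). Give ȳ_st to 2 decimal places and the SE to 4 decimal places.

ȳ_st = Σ W_h ȳ_h = (320·3.7 + 340·4.3 + 310·2.7 + 40·4.1)/1010 = 3.61089
V̂(ȳ_st) = Σ W_h² s_h²/n_h, with W_h = N_h/N and N = 1010:
  stratum A: (320/1010)²·1.32²/56 = 0.00312332
  stratum B: (340/1010)²·1.05²/84 = 0.00148735
  stratum C: (310/1010)²·0.94²/60 = 0.00138735
  stratum D: (40/1010)²·0.89²/4 = 0.000310597
V̂(ȳ_st) = 0.00630862
SE(ȳ_st) = √0.00630862 = 0.0794268

ȳ_st ≈ 3.61, SE ≈ 0.0794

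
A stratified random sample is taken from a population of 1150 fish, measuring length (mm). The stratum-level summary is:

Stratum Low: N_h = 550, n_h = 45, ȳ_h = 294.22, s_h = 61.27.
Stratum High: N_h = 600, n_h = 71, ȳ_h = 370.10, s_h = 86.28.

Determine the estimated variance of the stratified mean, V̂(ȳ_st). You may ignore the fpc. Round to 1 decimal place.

V̂(ȳ_st) = Σ W_h² s_h²/n_h, with W_h = N_h/N and N = 1150:
  stratum Low: (550/1150)²·61.27²/45 = 19.0815
  stratum High: (600/1150)²·86.28²/71 = 28.541
V̂(ȳ_st) = 47.6225

V̂(ȳ_st) ≈ 47.6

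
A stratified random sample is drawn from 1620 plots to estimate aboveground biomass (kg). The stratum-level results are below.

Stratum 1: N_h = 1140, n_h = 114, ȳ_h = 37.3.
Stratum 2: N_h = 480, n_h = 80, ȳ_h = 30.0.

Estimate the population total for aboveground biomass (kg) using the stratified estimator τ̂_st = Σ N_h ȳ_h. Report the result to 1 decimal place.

τ̂_st ≈ 56922.0

τ̂_st = Σ N_h ȳ_h = 1140·37.3 + 480·30.0 = 56922.0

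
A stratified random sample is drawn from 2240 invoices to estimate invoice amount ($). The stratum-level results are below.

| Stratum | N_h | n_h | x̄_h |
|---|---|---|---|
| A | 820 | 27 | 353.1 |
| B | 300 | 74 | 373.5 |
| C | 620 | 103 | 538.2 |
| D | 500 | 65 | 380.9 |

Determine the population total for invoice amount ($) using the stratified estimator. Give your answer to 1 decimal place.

τ̂_st = Σ N_h x̄_h = 820·353.1 + 300·373.5 + 620·538.2 + 500·380.9 = 925726.0

τ̂_st ≈ 925726.0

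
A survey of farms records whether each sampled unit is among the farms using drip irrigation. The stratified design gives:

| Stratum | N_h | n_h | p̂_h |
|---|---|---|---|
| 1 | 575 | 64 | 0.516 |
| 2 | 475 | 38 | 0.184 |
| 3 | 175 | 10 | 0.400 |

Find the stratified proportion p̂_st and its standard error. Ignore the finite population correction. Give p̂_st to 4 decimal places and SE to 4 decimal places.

p̂_st ≈ 0.3707, SE ≈ 0.0450

N = 1225; stratum weights W_h = N_h/N.
p̂_st = Σ W_h p̂_h = (575·0.516 + 475·0.184 + 175·0.400)/1225 = 0.37069
V̂(p̂_st) = Σ W_h² p̂_h(1−p̂_h)/(n_h−1):
  stratum 1: (575/1225)²·0.516·0.484/63 = 0.00087341
  stratum 2: (475/1225)²·0.184·0.816/37 = 0.000610128
  stratum 3: (175/1225)²·0.400·0.600/9 = 0.000544218
V̂(p̂_st) = 0.00202776; SE = √V̂ = 0.0450306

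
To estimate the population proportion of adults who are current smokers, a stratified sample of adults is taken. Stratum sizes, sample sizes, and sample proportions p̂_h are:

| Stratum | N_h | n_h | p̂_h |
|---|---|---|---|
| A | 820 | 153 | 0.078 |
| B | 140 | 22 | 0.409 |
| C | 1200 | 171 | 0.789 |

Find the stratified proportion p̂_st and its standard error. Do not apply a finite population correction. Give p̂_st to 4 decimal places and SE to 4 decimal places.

N = 2160; stratum weights W_h = N_h/N.
p̂_st = Σ W_h p̂_h = (820·0.078 + 140·0.409 + 1200·0.789)/2160 = 0.49445
V̂(p̂_st) = Σ W_h² p̂_h(1−p̂_h)/(n_h−1):
  stratum A: (820/2160)²·0.078·0.922/152 = 6.81871e-05
  stratum B: (140/2160)²·0.409·0.591/21 = 4.83549e-05
  stratum C: (1200/2160)²·0.789·0.211/170 = 0.000302249
V̂(p̂_st) = 0.000418791; SE = √V̂ = 0.0204644

p̂_st ≈ 0.4945, SE ≈ 0.0205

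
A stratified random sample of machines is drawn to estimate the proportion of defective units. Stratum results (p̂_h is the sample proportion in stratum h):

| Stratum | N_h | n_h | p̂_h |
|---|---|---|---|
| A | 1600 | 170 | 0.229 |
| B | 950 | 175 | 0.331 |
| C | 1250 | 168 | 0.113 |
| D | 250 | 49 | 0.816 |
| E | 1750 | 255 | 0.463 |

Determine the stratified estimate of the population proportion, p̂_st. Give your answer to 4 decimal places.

p̂_st ≈ 0.3166

N = 5800; stratum weights W_h = N_h/N.
p̂_st = Σ W_h p̂_h = (1600·0.229 + 950·0.331 + 1250·0.113 + 250·0.816 + 1750·0.463)/5800 = 0.31661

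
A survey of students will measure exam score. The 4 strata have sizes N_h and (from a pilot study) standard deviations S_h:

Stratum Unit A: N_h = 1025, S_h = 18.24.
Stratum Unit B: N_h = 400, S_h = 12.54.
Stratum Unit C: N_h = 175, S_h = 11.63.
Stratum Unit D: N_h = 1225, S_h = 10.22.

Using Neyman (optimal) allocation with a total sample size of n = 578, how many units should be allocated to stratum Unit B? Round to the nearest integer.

76

Neyman allocation: n_h = n · N_h S_h / Σ N_i S_i, with n = 578.
  stratum Unit A: N_h·S_h = 1025·18.24 = 18696.00
  stratum Unit B: N_h·S_h = 400·12.54 = 5016.00
  stratum Unit C: N_h·S_h = 175·11.63 = 2035.25
  stratum Unit D: N_h·S_h = 1225·10.22 = 12519.50
Σ N_h S_h = 38266.75
n for stratum Unit B = 578·5016.00/38266.75 = 75.764 → 76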